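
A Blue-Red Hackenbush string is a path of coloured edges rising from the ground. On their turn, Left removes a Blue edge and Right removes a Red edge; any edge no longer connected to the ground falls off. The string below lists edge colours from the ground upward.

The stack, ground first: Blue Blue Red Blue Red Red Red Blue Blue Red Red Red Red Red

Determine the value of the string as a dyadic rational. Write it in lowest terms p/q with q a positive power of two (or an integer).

1 of 14 · B · max L 0 · min R +∞ gives 1
2 of 14 · BB · max L 1 · min R +∞ gives 2
3 of 14 · BBR · max L 1 · min R 2 gives 3/2
4 of 14 · BBRB · max L 3/2 · min R 2 gives 7/4
5 of 14 · BBRBR · max L 3/2 · min R 7/4 gives 13/8
6 of 14 · BBRBRR · max L 3/2 · min R 13/8 gives 25/16
7 of 14 · BBRBRRR · max L 3/2 · min R 25/16 gives 49/32
8 of 14 · BBRBRRRB · max L 49/32 · min R 25/16 gives 99/64
9 of 14 · BBRBRRRBB · max L 99/64 · min R 25/16 gives 199/128
10 of 14 · BBRBRRRBBR · max L 99/64 · min R 199/128 gives 397/256
11 of 14 · BBRBRRRBBRR · max L 99/64 · min R 397/256 gives 793/512
12 of 14 · BBRBRRRBBRRR · max L 99/64 · min R 793/512 gives 1585/1024
13 of 14 · BBRBRRRBBRRRR · max L 99/64 · min R 1585/1024 gives 3169/2048
14 of 14 · BBRBRRRBBRRRRR · max L 99/64 · min R 3169/2048 gives 6337/4096

6337/4096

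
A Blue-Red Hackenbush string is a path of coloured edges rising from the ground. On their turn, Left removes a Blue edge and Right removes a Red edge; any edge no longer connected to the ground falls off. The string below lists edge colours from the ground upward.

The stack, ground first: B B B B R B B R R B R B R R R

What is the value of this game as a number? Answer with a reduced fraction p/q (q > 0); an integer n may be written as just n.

7761/2048

1 of 15 · B · max L 0 · min R +∞ → 1
2 of 15 · BB · max L 1 · min R +∞ → 2
3 of 15 · BBB · max L 2 · min R +∞ → 3
4 of 15 · BBBB · max L 3 · min R +∞ → 4
5 of 15 · BBBBR · max L 3 · min R 4 → 7/2
6 of 15 · BBBBRB · max L 7/2 · min R 4 → 15/4
7 of 15 · BBBBRBB · max L 15/4 · min R 4 → 31/8
8 of 15 · BBBBRBBR · max L 15/4 · min R 31/8 → 61/16
9 of 15 · BBBBRBBRR · max L 15/4 · min R 61/16 → 121/32
10 of 15 · BBBBRBBRRB · max L 121/32 · min R 61/16 → 243/64
11 of 15 · BBBBRBBRRBR · max L 121/32 · min R 243/64 → 485/128
12 of 15 · BBBBRBBRRBRB · max L 485/128 · min R 243/64 → 971/256
13 of 15 · BBBBRBBRRBRBR · max L 485/128 · min R 971/256 → 1941/512
14 of 15 · BBBBRBBRRBRBRR · max L 485/128 · min R 1941/512 → 3881/1024
15 of 15 · BBBBRBBRRBRBRRR · max L 485/128 · min R 3881/1024 → 7761/2048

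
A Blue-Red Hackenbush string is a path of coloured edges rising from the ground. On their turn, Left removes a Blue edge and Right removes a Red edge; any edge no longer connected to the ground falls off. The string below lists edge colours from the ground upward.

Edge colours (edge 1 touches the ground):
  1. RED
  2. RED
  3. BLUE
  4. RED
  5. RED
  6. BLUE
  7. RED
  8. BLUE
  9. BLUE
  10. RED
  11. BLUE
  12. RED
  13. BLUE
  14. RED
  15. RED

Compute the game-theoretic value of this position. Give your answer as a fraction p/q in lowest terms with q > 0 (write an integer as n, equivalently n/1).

-14935/8192

Build G(s[:k]) for k = 1..15, string s = RED RED BLUE RED RED BLUE RED BLUE BLUE RED BLUE RED BLUE RED RED.
G_1 [R]  L=[∅]  R=[0]  gives -1
G_2 [RR]  L=[∅]  R=[-1 0]  gives -2
G_3 [RRB]  L=[-2]  R=[-1 0]  gives -3/2
G_4 [RRBR]  L=[-2]  R=[-3/2 -1 0]  gives -7/4
G_5 [RRBRR]  L=[-2]  R=[-7/4 -3/2 -1 0]  gives -15/8
G_6 [RRBRRB]  L=[-2 -15/8]  R=[-7/4 -3/2 -1 0]  gives -29/16
G_7 [RRBRRBR]  L=[-2 -15/8]  R=[-29/16 -7/4 -3/2 -1 0]  gives -59/32
G_8 [RRBRRBRB]  L=[-2 -15/8 -59/32]  R=[-29/16 -7/4 -3/2 -1 0]  gives -117/64
G_9 [RRBRRBRBB]  L=[-2 -15/8 -59/32 -117/64]  R=[-29/16 -7/4 -3/2 -1 0]  gives -233/128
G_10 [RRBRRBRBBR]  L=[-2 -15/8 -59/32 -117/64]  R=[-233/128 -29/16 -7/4 -3/2 -1 0]  gives -467/256
G_11 [RRBRRBRBBRB]  L=[-2 -15/8 -59/32 -117/64 -467/256]  R=[-233/128 -29/16 -7/4 -3/2 -1 0]  gives -933/512
G_12 [RRBRRBRBBRBR]  L=[-2 -15/8 -59/32 -117/64 -467/256]  R=[-933/512 -233/128 -29/16 -7/4 -3/2 -1 0]  gives -1867/1024
G_13 [RRBRRBRBBRBRB]  L=[-2 -15/8 -59/32 -117/64 -467/256 -1867/1024]  R=[-933/512 -233/128 -29/16 -7/4 -3/2 -1 0]  gives -3733/2048
G_14 [RRBRRBRBBRBRBR]  L=[-2 -15/8 -59/32 -117/64 -467/256 -1867/1024]  R=[-3733/2048 -933/512 -233/128 -29/16 -7/4 -3/2 -1 0]  gives -7467/4096
G_15 [RRBRRBRBBRBRBRR]  L=[-2 -15/8 -59/32 -117/64 -467/256 -1867/1024]  R=[-7467/4096 -3733/2048 -933/512 -233/128 -29/16 -7/4 -3/2 -1 0]  gives -14935/8192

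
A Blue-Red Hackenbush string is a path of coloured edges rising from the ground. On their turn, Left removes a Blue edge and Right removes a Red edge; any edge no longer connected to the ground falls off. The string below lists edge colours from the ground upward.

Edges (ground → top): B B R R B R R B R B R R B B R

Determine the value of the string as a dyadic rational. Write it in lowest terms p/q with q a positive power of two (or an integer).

10573/8192

Recurse on prefixes of the 15-edge string B B R R B R R B R B R R B B R:
step 1: add B to get B; options L={ 0 } R={  } — 1
step 2: add B to get BB; options L={ 0; 1 } R={  } — 2
step 3: add R to get BBR; options L={ 0; 1 } R={ 2 } — 3/2
step 4: add R to get BBRR; options L={ 0; 1 } R={ 3/2; 2 } — 5/4
step 5: add B to get BBRRB; options L={ 0; 1; 5/4 } R={ 3/2; 2 } — 11/8
step 6: add R to get BBRRBR; options L={ 0; 1; 5/4 } R={ 11/8; 3/2; 2 } — 21/16
step 7: add R to get BBRRBRR; options L={ 0; 1; 5/4 } R={ 21/16; 11/8; 3/2; 2 } — 41/32
step 8: add B to get BBRRBRRB; options L={ 0; 1; 5/4; 41/32 } R={ 21/16; 11/8; 3/2; 2 } — 83/64
step 9: add R to get BBRRBRRBR; options L={ 0; 1; 5/4; 41/32 } R={ 83/64; 21/16; 11/8; 3/2; 2 } — 165/128
step 10: add B to get BBRRBRRBRB; options L={ 0; 1; 5/4; 41/32; 165/128 } R={ 83/64; 21/16; 11/8; 3/2; 2 } — 331/256
step 11: add R to get BBRRBRRBRBR; options L={ 0; 1; 5/4; 41/32; 165/128 } R={ 331/256; 83/64; 21/16; 11/8; 3/2; 2 } — 661/512
step 12: add R to get BBRRBRRBRBRR; options L={ 0; 1; 5/4; 41/32; 165/128 } R={ 661/512; 331/256; 83/64; 21/16; 11/8; 3/2; 2 } — 1321/1024
step 13: add B to get BBRRBRRBRBRRB; options L={ 0; 1; 5/4; 41/32; 165/128; 1321/1024 } R={ 661/512; 331/256; 83/64; 21/16; 11/8; 3/2; 2 } — 2643/2048
step 14: add B to get BBRRBRRBRBRRBB; options L={ 0; 1; 5/4; 41/32; 165/128; 1321/1024; 2643/2048 } R={ 661/512; 331/256; 83/64; 21/16; 11/8; 3/2; 2 } — 5287/4096
step 15: add R to get BBRRBRRBRBRRBBR; options L={ 0; 1; 5/4; 41/32; 165/128; 1321/1024; 2643/2048 } R={ 5287/4096; 661/512; 331/256; 83/64; 21/16; 11/8; 3/2; 2 } — 10573/8192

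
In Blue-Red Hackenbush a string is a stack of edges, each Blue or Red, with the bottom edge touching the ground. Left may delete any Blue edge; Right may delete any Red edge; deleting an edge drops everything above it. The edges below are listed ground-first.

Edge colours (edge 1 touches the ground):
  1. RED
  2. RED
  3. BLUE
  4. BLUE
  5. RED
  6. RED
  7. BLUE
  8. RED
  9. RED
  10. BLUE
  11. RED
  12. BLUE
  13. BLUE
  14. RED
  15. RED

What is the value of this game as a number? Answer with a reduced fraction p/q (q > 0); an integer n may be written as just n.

-11687/8192

Prefix values for RED RED BLUE BLUE RED RED BLUE RED RED BLUE RED BLUE BLUE RED RED via {L|R} + simplicity:
1 of 15 · R · max L −∞ · min R 0 — -1
2 of 15 · RR · max L −∞ · min R -1 — -2
3 of 15 · RRB · max L -2 · min R -1 — -3/2
4 of 15 · RRBB · max L -3/2 · min R -1 — -5/4
5 of 15 · RRBBR · max L -3/2 · min R -5/4 — -11/8
6 of 15 · RRBBRR · max L -3/2 · min R -11/8 — -23/16
7 of 15 · RRBBRRB · max L -23/16 · min R -11/8 — -45/32
8 of 15 · RRBBRRBR · max L -23/16 · min R -45/32 — -91/64
9 of 15 · RRBBRRBRR · max L -23/16 · min R -91/64 — -183/128
10 of 15 · RRBBRRBRRB · max L -183/128 · min R -91/64 — -365/256
11 of 15 · RRBBRRBRRBR · max L -183/128 · min R -365/256 — -731/512
12 of 15 · RRBBRRBRRBRB · max L -731/512 · min R -365/256 — -1461/1024
13 of 15 · RRBBRRBRRBRBB · max L -1461/1024 · min R -365/256 — -2921/2048
14 of 15 · RRBBRRBRRBRBBR · max L -1461/1024 · min R -2921/2048 — -5843/4096
15 of 15 · RRBBRRBRRBRBBRR · max L -1461/1024 · min R -5843/4096 — -11687/8192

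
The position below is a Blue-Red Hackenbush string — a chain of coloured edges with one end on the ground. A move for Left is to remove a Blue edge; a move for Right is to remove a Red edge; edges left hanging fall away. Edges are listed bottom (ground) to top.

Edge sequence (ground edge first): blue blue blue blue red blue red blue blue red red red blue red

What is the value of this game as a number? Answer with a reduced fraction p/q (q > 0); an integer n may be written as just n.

3781/1024

1 of 14 · b · max L 0 · min R +∞ so 1
2 of 14 · bb · max L 1 · min R +∞ so 2
3 of 14 · bbb · max L 2 · min R +∞ so 3
4 of 14 · bbbb · max L 3 · min R +∞ so 4
5 of 14 · bbbbr · max L 3 · min R 4 so 7/2
6 of 14 · bbbbrb · max L 7/2 · min R 4 so 15/4
7 of 14 · bbbbrbr · max L 7/2 · min R 15/4 so 29/8
8 of 14 · bbbbrbrb · max L 29/8 · min R 15/4 so 59/16
9 of 14 · bbbbrbrbb · max L 59/16 · min R 15/4 so 119/32
10 of 14 · bbbbrbrbbr · max L 59/16 · min R 119/32 so 237/64
11 of 14 · bbbbrbrbbrr · max L 59/16 · min R 237/64 so 473/128
12 of 14 · bbbbrbrbbrrr · max L 59/16 · min R 473/128 so 945/256
13 of 14 · bbbbrbrbbrrrb · max L 945/256 · min R 473/128 so 1891/512
14 of 14 · bbbbrbrbbrrrbr · max L 945/256 · min R 1891/512 so 3781/1024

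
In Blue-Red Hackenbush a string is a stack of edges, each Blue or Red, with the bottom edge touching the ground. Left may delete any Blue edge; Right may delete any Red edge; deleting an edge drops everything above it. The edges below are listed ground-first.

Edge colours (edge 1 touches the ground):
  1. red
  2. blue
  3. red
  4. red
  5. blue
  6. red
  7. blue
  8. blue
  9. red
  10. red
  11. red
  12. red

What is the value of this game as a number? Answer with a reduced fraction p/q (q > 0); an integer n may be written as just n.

edge 1 of 12 (red): { (no moves) | 0 } = -1
edge 2 of 12 (blue): { -1 | 0 } = -1/2
edge 3 of 12 (red): { -1 | -1/2,0 } = -3/4
edge 4 of 12 (red): { -1 | -3/4,-1/2,0 } = -7/8
edge 5 of 12 (blue): { -1,-7/8 | -3/4,-1/2,0 } = -13/16
edge 6 of 12 (red): { -1,-7/8 | -13/16,-3/4,-1/2,0 } = -27/32
edge 7 of 12 (blue): { -1,-7/8,-27/32 | -13/16,-3/4,-1/2,0 } = -53/64
edge 8 of 12 (blue): { -1,-7/8,-27/32,-53/64 | -13/16,-3/4,-1/2,0 } = -105/128
edge 9 of 12 (red): { -1,-7/8,-27/32,-53/64 | -105/128,-13/16,-3/4,-1/2,0 } = -211/256
edge 10 of 12 (red): { -1,-7/8,-27/32,-53/64 | -211/256,-105/128,-13/16,-3/4,-1/2,0 } = -423/512
edge 11 of 12 (red): { -1,-7/8,-27/32,-53/64 | -423/512,-211/256,-105/128,-13/16,-3/4,-1/2,0 } = -847/1024
edge 12 of 12 (red): { -1,-7/8,-27/32,-53/64 | -847/1024,-423/512,-211/256,-105/128,-13/16,-3/4,-1/2,0 } = -1695/2048

-1695/2048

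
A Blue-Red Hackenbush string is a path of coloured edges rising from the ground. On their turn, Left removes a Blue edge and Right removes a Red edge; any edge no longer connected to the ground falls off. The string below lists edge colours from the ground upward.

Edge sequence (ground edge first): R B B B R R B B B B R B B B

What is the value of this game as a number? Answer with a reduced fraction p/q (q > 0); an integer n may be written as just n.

-1553/8192

Build v(s[:k]) for k = 1..14, string s = R B B B R R B B B B R B B B.
v_1 [R]  L=[∅]  R=[0]  => -1
v_2 [RB]  L=[-1]  R=[0]  => -1/2
v_3 [RBB]  L=[-1; -1/2]  R=[0]  => -1/4
v_4 [RBBB]  L=[-1; -1/2; -1/4]  R=[0]  => -1/8
v_5 [RBBBR]  L=[-1; -1/2; -1/4]  R=[-1/8; 0]  => -3/16
v_6 [RBBBRR]  L=[-1; -1/2; -1/4]  R=[-3/16; -1/8; 0]  => -7/32
v_7 [RBBBRRB]  L=[-1; -1/2; -1/4; -7/32]  R=[-3/16; -1/8; 0]  => -13/64
v_8 [RBBBRRBB]  L=[-1; -1/2; -1/4; -7/32; -13/64]  R=[-3/16; -1/8; 0]  => -25/128
v_9 [RBBBRRBBB]  L=[-1; -1/2; -1/4; -7/32; -13/64; -25/128]  R=[-3/16; -1/8; 0]  => -49/256
v_10 [RBBBRRBBBB]  L=[-1; -1/2; -1/4; -7/32; -13/64; -25/128; -49/256]  R=[-3/16; -1/8; 0]  => -97/512
v_11 [RBBBRRBBBBR]  L=[-1; -1/2; -1/4; -7/32; -13/64; -25/128; -49/256]  R=[-97/512; -3/16; -1/8; 0]  => -195/1024
v_12 [RBBBRRBBBBRB]  L=[-1; -1/2; -1/4; -7/32; -13/64; -25/128; -49/256; -195/1024]  R=[-97/512; -3/16; -1/8; 0]  => -389/2048
v_13 [RBBBRRBBBBRBB]  L=[-1; -1/2; -1/4; -7/32; -13/64; -25/128; -49/256; -195/1024; -389/2048]  R=[-97/512; -3/16; -1/8; 0]  => -777/4096
v_14 [RBBBRRBBBBRBBB]  L=[-1; -1/2; -1/4; -7/32; -13/64; -25/128; -49/256; -195/1024; -389/2048; -777/4096]  R=[-97/512; -3/16; -1/8; 0]  => -1553/8192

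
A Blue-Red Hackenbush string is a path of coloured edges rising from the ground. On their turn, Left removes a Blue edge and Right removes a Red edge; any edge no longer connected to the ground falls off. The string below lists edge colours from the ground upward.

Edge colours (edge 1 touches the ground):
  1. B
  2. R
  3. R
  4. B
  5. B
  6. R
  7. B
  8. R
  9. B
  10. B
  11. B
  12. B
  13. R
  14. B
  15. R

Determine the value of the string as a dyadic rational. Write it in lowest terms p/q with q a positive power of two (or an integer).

1 of 15 · B · max L 0 · min R +∞ -> 1
2 of 15 · BR · max L 0 · min R 1 -> 1/2
3 of 15 · BRR · max L 0 · min R 1/2 -> 1/4
4 of 15 · BRRB · max L 1/4 · min R 1/2 -> 3/8
5 of 15 · BRRBB · max L 3/8 · min R 1/2 -> 7/16
6 of 15 · BRRBBR · max L 3/8 · min R 7/16 -> 13/32
7 of 15 · BRRBBRB · max L 13/32 · min R 7/16 -> 27/64
8 of 15 · BRRBBRBR · max L 13/32 · min R 27/64 -> 53/128
9 of 15 · BRRBBRBRB · max L 53/128 · min R 27/64 -> 107/256
10 of 15 · BRRBBRBRBB · max L 107/256 · min R 27/64 -> 215/512
11 of 15 · BRRBBRBRBBB · max L 215/512 · min R 27/64 -> 431/1024
12 of 15 · BRRBBRBRBBBB · max L 431/1024 · min R 27/64 -> 863/2048
13 of 15 · BRRBBRBRBBBBR · max L 431/1024 · min R 863/2048 -> 1725/4096
14 of 15 · BRRBBRBRBBBBRB · max L 1725/4096 · min R 863/2048 -> 3451/8192
15 of 15 · BRRBBRBRBBBBRBR · max L 1725/4096 · min R 3451/8192 -> 6901/16384

6901/16384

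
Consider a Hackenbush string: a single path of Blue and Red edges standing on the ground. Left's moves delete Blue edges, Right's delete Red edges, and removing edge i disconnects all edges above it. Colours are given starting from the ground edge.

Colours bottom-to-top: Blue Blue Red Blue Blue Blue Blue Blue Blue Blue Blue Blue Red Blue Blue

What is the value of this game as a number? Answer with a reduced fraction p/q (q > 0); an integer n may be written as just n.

Build value(s[:k]) for k = 1..15, string s = Blue Blue Red Blue Blue Blue Blue Blue Blue Blue Blue Blue Red Blue Blue.
B: Left { 0 }, Right { ∅ } ⇒ simplest 1
BB: Left { 0; 1 }, Right { ∅ } ⇒ simplest 2
BBR: Left { 0; 1 }, Right { 2 } ⇒ simplest 3/2
BBRB: Left { 0; 1; 3/2 }, Right { 2 } ⇒ simplest 7/4
BBRBB: Left { 0; 1; 3/2; 7/4 }, Right { 2 } ⇒ simplest 15/8
BBRBBB: Left { 0; 1; 3/2; 7/4; 15/8 }, Right { 2 } ⇒ simplest 31/16
BBRBBBB: Left { 0; 1; 3/2; 7/4; 15/8; 31/16 }, Right { 2 } ⇒ simplest 63/32
BBRBBBBB: Left { 0; 1; 3/2; 7/4; 15/8; 31/16; 63/32 }, Right { 2 } ⇒ simplest 127/64
BBRBBBBBB: Left { 0; 1; 3/2; 7/4; 15/8; 31/16; 63/32; 127/64 }, Right { 2 } ⇒ simplest 255/128
BBRBBBBBBB: Left { 0; 1; 3/2; 7/4; 15/8; 31/16; 63/32; 127/64; 255/128 }, Right { 2 } ⇒ simplest 511/256
BBRBBBBBBBB: Left { 0; 1; 3/2; 7/4; 15/8; 31/16; 63/32; 127/64; 255/128; 511/256 }, Right { 2 } ⇒ simplest 1023/512
BBRBBBBBBBBB: Left { 0; 1; 3/2; 7/4; 15/8; 31/16; 63/32; 127/64; 255/128; 511/256; 1023/512 }, Right { 2 } ⇒ simplest 2047/1024
BBRBBBBBBBBBR: Left { 0; 1; 3/2; 7/4; 15/8; 31/16; 63/32; 127/64; 255/128; 511/256; 1023/512 }, Right { 2047/1024; 2 } ⇒ simplest 4093/2048
BBRBBBBBBBBBRB: Left { 0; 1; 3/2; 7/4; 15/8; 31/16; 63/32; 127/64; 255/128; 511/256; 1023/512; 4093/2048 }, Right { 2047/1024; 2 } ⇒ simplest 8187/4096
BBRBBBBBBBBBRBB: Left { 0; 1; 3/2; 7/4; 15/8; 31/16; 63/32; 127/64; 255/128; 511/256; 1023/512; 4093/2048; 8187/4096 }, Right { 2047/1024; 2 } ⇒ simplest 16375/8192

16375/8192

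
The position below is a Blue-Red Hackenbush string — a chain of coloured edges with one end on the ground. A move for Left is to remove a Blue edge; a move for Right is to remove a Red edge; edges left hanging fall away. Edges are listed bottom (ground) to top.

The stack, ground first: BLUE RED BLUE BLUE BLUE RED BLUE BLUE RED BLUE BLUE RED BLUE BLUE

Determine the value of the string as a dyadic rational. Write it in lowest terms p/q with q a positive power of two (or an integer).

7607/8192

Prefix values for BLUE RED BLUE BLUE BLUE RED BLUE BLUE RED BLUE BLUE RED BLUE BLUE via {L|R} + simplicity:
1 of 14 · B · max L 0 · min R +∞ ⇒ 1
2 of 14 · BR · max L 0 · min R 1 ⇒ 1/2
3 of 14 · BRB · max L 1/2 · min R 1 ⇒ 3/4
4 of 14 · BRBB · max L 3/4 · min R 1 ⇒ 7/8
5 of 14 · BRBBB · max L 7/8 · min R 1 ⇒ 15/16
6 of 14 · BRBBBR · max L 7/8 · min R 15/16 ⇒ 29/32
7 of 14 · BRBBBRB · max L 29/32 · min R 15/16 ⇒ 59/64
8 of 14 · BRBBBRBB · max L 59/64 · min R 15/16 ⇒ 119/128
9 of 14 · BRBBBRBBR · max L 59/64 · min R 119/128 ⇒ 237/256
10 of 14 · BRBBBRBBRB · max L 237/256 · min R 119/128 ⇒ 475/512
11 of 14 · BRBBBRBBRBB · max L 475/512 · min R 119/128 ⇒ 951/1024
12 of 14 · BRBBBRBBRBBR · max L 475/512 · min R 951/1024 ⇒ 1901/2048
13 of 14 · BRBBBRBBRBBRB · max L 1901/2048 · min R 951/1024 ⇒ 3803/4096
14 of 14 · BRBBBRBBRBBRBB · max L 3803/4096 · min R 951/1024 ⇒ 7607/8192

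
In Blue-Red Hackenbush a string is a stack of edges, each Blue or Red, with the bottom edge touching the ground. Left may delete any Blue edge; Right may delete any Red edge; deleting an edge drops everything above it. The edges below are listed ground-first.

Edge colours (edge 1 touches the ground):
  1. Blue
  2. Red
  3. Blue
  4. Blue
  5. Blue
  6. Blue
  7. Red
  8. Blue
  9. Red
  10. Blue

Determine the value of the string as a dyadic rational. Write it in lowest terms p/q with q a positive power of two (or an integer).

491/512

Build G(s[:k]) for k = 1..10, string s = Blue Red Blue Blue Blue Blue Red Blue Red Blue.
B: Left { 0 }, Right { · } -> simplest 1
BR: Left { 0 }, Right { 1 } -> simplest 1/2
BRB: Left { 0,1/2 }, Right { 1 } -> simplest 3/4
BRBB: Left { 0,1/2,3/4 }, Right { 1 } -> simplest 7/8
BRBBB: Left { 0,1/2,3/4,7/8 }, Right { 1 } -> simplest 15/16
BRBBBB: Left { 0,1/2,3/4,7/8,15/16 }, Right { 1 } -> simplest 31/32
BRBBBBR: Left { 0,1/2,3/4,7/8,15/16 }, Right { 31/32,1 } -> simplest 61/64
BRBBBBRB: Left { 0,1/2,3/4,7/8,15/16,61/64 }, Right { 31/32,1 } -> simplest 123/128
BRBBBBRBR: Left { 0,1/2,3/4,7/8,15/16,61/64 }, Right { 123/128,31/32,1 } -> simplest 245/256
BRBBBBRBRB: Left { 0,1/2,3/4,7/8,15/16,61/64,245/256 }, Right { 123/128,31/32,1 } -> simplest 491/512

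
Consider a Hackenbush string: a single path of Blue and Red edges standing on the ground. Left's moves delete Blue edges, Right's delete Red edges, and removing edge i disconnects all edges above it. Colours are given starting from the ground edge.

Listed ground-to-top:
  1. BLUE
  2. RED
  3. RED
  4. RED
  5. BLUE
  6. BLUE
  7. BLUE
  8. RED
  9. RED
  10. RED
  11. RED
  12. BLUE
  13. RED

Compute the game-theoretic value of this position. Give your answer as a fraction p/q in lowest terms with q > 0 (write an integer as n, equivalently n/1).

Build G(s[:k]) for k = 1..13, string s = BLUE RED RED RED BLUE BLUE BLUE RED RED RED RED BLUE RED.
step 1: add BLUE to get B; options L={ 0 } R={ — } — 1
step 2: add RED to get BR; options L={ 0 } R={ 1 } — 1/2
step 3: add RED to get BRR; options L={ 0 } R={ 1/2 1 } — 1/4
step 4: add RED to get BRRR; options L={ 0 } R={ 1/4 1/2 1 } — 1/8
step 5: add BLUE to get BRRRB; options L={ 0 1/8 } R={ 1/4 1/2 1 } — 3/16
step 6: add BLUE to get BRRRBB; options L={ 0 1/8 3/16 } R={ 1/4 1/2 1 } — 7/32
step 7: add BLUE to get BRRRBBB; options L={ 0 1/8 3/16 7/32 } R={ 1/4 1/2 1 } — 15/64
step 8: add RED to get BRRRBBBR; options L={ 0 1/8 3/16 7/32 } R={ 15/64 1/4 1/2 1 } — 29/128
step 9: add RED to get BRRRBBBRR; options L={ 0 1/8 3/16 7/32 } R={ 29/128 15/64 1/4 1/2 1 } — 57/256
step 10: add RED to get BRRRBBBRRR; options L={ 0 1/8 3/16 7/32 } R={ 57/256 29/128 15/64 1/4 1/2 1 } — 113/512
step 11: add RED to get BRRRBBBRRRR; options L={ 0 1/8 3/16 7/32 } R={ 113/512 57/256 29/128 15/64 1/4 1/2 1 } — 225/1024
step 12: add BLUE to get BRRRBBBRRRRB; options L={ 0 1/8 3/16 7/32 225/1024 } R={ 113/512 57/256 29/128 15/64 1/4 1/2 1 } — 451/2048
step 13: add RED to get BRRRBBBRRRRBR; options L={ 0 1/8 3/16 7/32 225/1024 } R={ 451/2048 113/512 57/256 29/128 15/64 1/4 1/2 1 } — 901/4096

901/4096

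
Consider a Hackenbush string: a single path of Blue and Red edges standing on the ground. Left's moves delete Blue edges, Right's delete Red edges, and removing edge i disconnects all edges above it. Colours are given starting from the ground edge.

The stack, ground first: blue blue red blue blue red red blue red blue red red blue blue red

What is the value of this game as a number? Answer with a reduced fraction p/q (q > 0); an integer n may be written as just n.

14669/8192

Recurse on prefixes of the 15-edge string blue blue red blue blue red red blue red blue red red blue blue red:
1 of 15 · b · max L 0 · min R +∞ → 1
2 of 15 · bb · max L 1 · min R +∞ → 2
3 of 15 · bbr · max L 1 · min R 2 → 3/2
4 of 15 · bbrb · max L 3/2 · min R 2 → 7/4
5 of 15 · bbrbb · max L 7/4 · min R 2 → 15/8
6 of 15 · bbrbbr · max L 7/4 · min R 15/8 → 29/16
7 of 15 · bbrbbrr · max L 7/4 · min R 29/16 → 57/32
8 of 15 · bbrbbrrb · max L 57/32 · min R 29/16 → 115/64
9 of 15 · bbrbbrrbr · max L 57/32 · min R 115/64 → 229/128
10 of 15 · bbrbbrrbrb · max L 229/128 · min R 115/64 → 459/256
11 of 15 · bbrbbrrbrbr · max L 229/128 · min R 459/256 → 917/512
12 of 15 · bbrbbrrbrbrr · max L 229/128 · min R 917/512 → 1833/1024
13 of 15 · bbrbbrrbrbrrb · max L 1833/1024 · min R 917/512 → 3667/2048
14 of 15 · bbrbbrrbrbrrbb · max L 3667/2048 · min R 917/512 → 7335/4096
15 of 15 · bbrbbrrbrbrrbbr · max L 3667/2048 · min R 7335/4096 → 14669/8192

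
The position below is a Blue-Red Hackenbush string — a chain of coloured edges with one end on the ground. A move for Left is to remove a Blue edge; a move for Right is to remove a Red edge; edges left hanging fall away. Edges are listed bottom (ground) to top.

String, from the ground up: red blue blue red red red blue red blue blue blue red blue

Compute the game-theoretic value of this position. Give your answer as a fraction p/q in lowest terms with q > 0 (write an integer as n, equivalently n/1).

Prefix values for red blue blue red red red blue red blue blue blue red blue via {L|R} + simplicity:
1 of 13 · r · max L −∞ · min R 0 so -1
2 of 13 · rb · max L -1 · min R 0 so -1/2
3 of 13 · rbb · max L -1/2 · min R 0 so -1/4
4 of 13 · rbbr · max L -1/2 · min R -1/4 so -3/8
5 of 13 · rbbrr · max L -1/2 · min R -3/8 so -7/16
6 of 13 · rbbrrr · max L -1/2 · min R -7/16 so -15/32
7 of 13 · rbbrrrb · max L -15/32 · min R -7/16 so -29/64
8 of 13 · rbbrrrbr · max L -15/32 · min R -29/64 so -59/128
9 of 13 · rbbrrrbrb · max L -59/128 · min R -29/64 so -117/256
10 of 13 · rbbrrrbrbb · max L -117/256 · min R -29/64 so -233/512
11 of 13 · rbbrrrbrbbb · max L -233/512 · min R -29/64 so -465/1024
12 of 13 · rbbrrrbrbbbr · max L -233/512 · min R -465/1024 so -931/2048
13 of 13 · rbbrrrbrbbbrb · max L -931/2048 · min R -465/1024 so -1861/4096

-1861/4096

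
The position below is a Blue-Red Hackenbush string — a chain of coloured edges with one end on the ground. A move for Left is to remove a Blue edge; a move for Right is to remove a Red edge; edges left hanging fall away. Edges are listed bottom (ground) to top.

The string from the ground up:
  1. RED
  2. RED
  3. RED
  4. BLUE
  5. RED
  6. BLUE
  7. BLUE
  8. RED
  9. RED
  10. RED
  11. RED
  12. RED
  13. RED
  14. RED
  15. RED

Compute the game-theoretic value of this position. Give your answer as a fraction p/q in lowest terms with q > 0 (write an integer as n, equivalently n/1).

R: Left { · }, Right { 0 } — simplest -1
RR: Left { · }, Right { -1,0 } — simplest -2
RRR: Left { · }, Right { -2,-1,0 } — simplest -3
RRRB: Left { -3 }, Right { -2,-1,0 } — simplest -5/2
RRRBR: Left { -3 }, Right { -5/2,-2,-1,0 } — simplest -11/4
RRRBRB: Left { -3,-11/4 }, Right { -5/2,-2,-1,0 } — simplest -21/8
RRRBRBB: Left { -3,-11/4,-21/8 }, Right { -5/2,-2,-1,0 } — simplest -41/16
RRRBRBBR: Left { -3,-11/4,-21/8 }, Right { -41/16,-5/2,-2,-1,0 } — simplest -83/32
RRRBRBBRR: Left { -3,-11/4,-21/8 }, Right { -83/32,-41/16,-5/2,-2,-1,0 } — simplest -167/64
RRRBRBBRRR: Left { -3,-11/4,-21/8 }, Right { -167/64,-83/32,-41/16,-5/2,-2,-1,0 } — simplest -335/128
RRRBRBBRRRR: Left { -3,-11/4,-21/8 }, Right { -335/128,-167/64,-83/32,-41/16,-5/2,-2,-1,0 } — simplest -671/256
RRRBRBBRRRRR: Left { -3,-11/4,-21/8 }, Right { -671/256,-335/128,-167/64,-83/32,-41/16,-5/2,-2,-1,0 } — simplest -1343/512
RRRBRBBRRRRRR: Left { -3,-11/4,-21/8 }, Right { -1343/512,-671/256,-335/128,-167/64,-83/32,-41/16,-5/2,-2,-1,0 } — simplest -2687/1024
RRRBRBBRRRRRRR: Left { -3,-11/4,-21/8 }, Right { -2687/1024,-1343/512,-671/256,-335/128,-167/64,-83/32,-41/16,-5/2,-2,-1,0 } — simplest -5375/2048
RRRBRBBRRRRRRRR: Left { -3,-11/4,-21/8 }, Right { -5375/2048,-2687/1024,-1343/512,-671/256,-335/128,-167/64,-83/32,-41/16,-5/2,-2,-1,0 } — simplest -10751/4096

-10751/4096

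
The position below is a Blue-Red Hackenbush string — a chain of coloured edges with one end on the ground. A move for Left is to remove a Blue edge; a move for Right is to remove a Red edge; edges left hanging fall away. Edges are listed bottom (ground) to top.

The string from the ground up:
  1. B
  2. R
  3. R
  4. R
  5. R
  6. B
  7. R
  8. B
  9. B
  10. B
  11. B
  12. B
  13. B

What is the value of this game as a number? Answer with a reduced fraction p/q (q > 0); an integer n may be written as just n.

383/4096

1 of 13 · B · max L 0 · min R +∞ gives 1
2 of 13 · BR · max L 0 · min R 1 gives 1/2
3 of 13 · BRR · max L 0 · min R 1/2 gives 1/4
4 of 13 · BRRR · max L 0 · min R 1/4 gives 1/8
5 of 13 · BRRRR · max L 0 · min R 1/8 gives 1/16
6 of 13 · BRRRRB · max L 1/16 · min R 1/8 gives 3/32
7 of 13 · BRRRRBR · max L 1/16 · min R 3/32 gives 5/64
8 of 13 · BRRRRBRB · max L 5/64 · min R 3/32 gives 11/128
9 of 13 · BRRRRBRBB · max L 11/128 · min R 3/32 gives 23/256
10 of 13 · BRRRRBRBBB · max L 23/256 · min R 3/32 gives 47/512
11 of 13 · BRRRRBRBBBB · max L 47/512 · min R 3/32 gives 95/1024
12 of 13 · BRRRRBRBBBBB · max L 95/1024 · min R 3/32 gives 191/2048
13 of 13 · BRRRRBRBBBBBB · max L 191/2048 · min R 3/32 gives 383/4096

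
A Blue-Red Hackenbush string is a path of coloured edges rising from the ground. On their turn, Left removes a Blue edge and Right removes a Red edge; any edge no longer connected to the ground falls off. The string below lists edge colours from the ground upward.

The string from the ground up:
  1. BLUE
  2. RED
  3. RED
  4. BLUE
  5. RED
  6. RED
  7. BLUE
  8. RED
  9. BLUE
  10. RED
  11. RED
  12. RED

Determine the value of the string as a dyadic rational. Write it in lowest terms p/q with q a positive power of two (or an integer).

593/2048

Prefix values for BLUE RED RED BLUE RED RED BLUE RED BLUE RED RED RED via {L|R} + simplicity:
step 1: add BLUE to get B; options L={ 0 } R={  } = 1
step 2: add RED to get BR; options L={ 0 } R={ 1 } = 1/2
step 3: add RED to get BRR; options L={ 0 } R={ 1/2 1 } = 1/4
step 4: add BLUE to get BRRB; options L={ 0 1/4 } R={ 1/2 1 } = 3/8
step 5: add RED to get BRRBR; options L={ 0 1/4 } R={ 3/8 1/2 1 } = 5/16
step 6: add RED to get BRRBRR; options L={ 0 1/4 } R={ 5/16 3/8 1/2 1 } = 9/32
step 7: add BLUE to get BRRBRRB; options L={ 0 1/4 9/32 } R={ 5/16 3/8 1/2 1 } = 19/64
step 8: add RED to get BRRBRRBR; options L={ 0 1/4 9/32 } R={ 19/64 5/16 3/8 1/2 1 } = 37/128
step 9: add BLUE to get BRRBRRBRB; options L={ 0 1/4 9/32 37/128 } R={ 19/64 5/16 3/8 1/2 1 } = 75/256
step 10: add RED to get BRRBRRBRBR; options L={ 0 1/4 9/32 37/128 } R={ 75/256 19/64 5/16 3/8 1/2 1 } = 149/512
step 11: add RED to get BRRBRRBRBRR; options L={ 0 1/4 9/32 37/128 } R={ 149/512 75/256 19/64 5/16 3/8 1/2 1 } = 297/1024
step 12: add RED to get BRRBRRBRBRRR; options L={ 0 1/4 9/32 37/128 } R={ 297/1024 149/512 75/256 19/64 5/16 3/8 1/2 1 } = 593/2048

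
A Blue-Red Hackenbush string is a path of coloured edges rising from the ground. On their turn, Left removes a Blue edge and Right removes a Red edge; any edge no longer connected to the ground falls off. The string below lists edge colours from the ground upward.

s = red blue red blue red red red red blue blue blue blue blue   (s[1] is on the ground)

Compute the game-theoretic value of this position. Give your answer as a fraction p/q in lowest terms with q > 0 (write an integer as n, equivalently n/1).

Build G(s[:k]) for k = 1..13, string s = red blue red blue red red red red blue blue blue blue blue.
G_1 [r]  L=[—]  R=[0]  so -1
G_2 [rb]  L=[-1]  R=[0]  so -1/2
G_3 [rbr]  L=[-1]  R=[-1/2; 0]  so -3/4
G_4 [rbrb]  L=[-1; -3/4]  R=[-1/2; 0]  so -5/8
G_5 [rbrbr]  L=[-1; -3/4]  R=[-5/8; -1/2; 0]  so -11/16
G_6 [rbrbrr]  L=[-1; -3/4]  R=[-11/16; -5/8; -1/2; 0]  so -23/32
G_7 [rbrbrrr]  L=[-1; -3/4]  R=[-23/32; -11/16; -5/8; -1/2; 0]  so -47/64
G_8 [rbrbrrrr]  L=[-1; -3/4]  R=[-47/64; -23/32; -11/16; -5/8; -1/2; 0]  so -95/128
G_9 [rbrbrrrrb]  L=[-1; -3/4; -95/128]  R=[-47/64; -23/32; -11/16; -5/8; -1/2; 0]  so -189/256
G_10 [rbrbrrrrbb]  L=[-1; -3/4; -95/128; -189/256]  R=[-47/64; -23/32; -11/16; -5/8; -1/2; 0]  so -377/512
G_11 [rbrbrrrrbbb]  L=[-1; -3/4; -95/128; -189/256; -377/512]  R=[-47/64; -23/32; -11/16; -5/8; -1/2; 0]  so -753/1024
G_12 [rbrbrrrrbbbb]  L=[-1; -3/4; -95/128; -189/256; -377/512; -753/1024]  R=[-47/64; -23/32; -11/16; -5/8; -1/2; 0]  so -1505/2048
G_13 [rbrbrrrrbbbbb]  L=[-1; -3/4; -95/128; -189/256; -377/512; -753/1024; -1505/2048]  R=[-47/64; -23/32; -11/16; -5/8; -1/2; 0]  so -3009/4096

-3009/4096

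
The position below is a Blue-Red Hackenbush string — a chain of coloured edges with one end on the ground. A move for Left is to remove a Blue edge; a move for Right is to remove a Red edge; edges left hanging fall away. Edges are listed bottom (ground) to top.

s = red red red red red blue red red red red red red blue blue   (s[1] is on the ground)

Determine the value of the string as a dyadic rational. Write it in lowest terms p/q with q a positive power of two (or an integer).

edge 1 of 14 (red): { · | 0 } → -1
edge 2 of 14 (red): { · | -1, 0 } → -2
edge 3 of 14 (red): { · | -2, -1, 0 } → -3
edge 4 of 14 (red): { · | -3, -2, -1, 0 } → -4
edge 5 of 14 (red): { · | -4, -3, -2, -1, 0 } → -5
edge 6 of 14 (blue): { -5 | -4, -3, -2, -1, 0 } → -9/2
edge 7 of 14 (red): { -5 | -9/2, -4, -3, -2, -1, 0 } → -19/4
edge 8 of 14 (red): { -5 | -19/4, -9/2, -4, -3, -2, -1, 0 } → -39/8
edge 9 of 14 (red): { -5 | -39/8, -19/4, -9/2, -4, -3, -2, -1, 0 } → -79/16
edge 10 of 14 (red): { -5 | -79/16, -39/8, -19/4, -9/2, -4, -3, -2, -1, 0 } → -159/32
edge 11 of 14 (red): { -5 | -159/32, -79/16, -39/8, -19/4, -9/2, -4, -3, -2, -1, 0 } → -319/64
edge 12 of 14 (red): { -5 | -319/64, -159/32, -79/16, -39/8, -19/4, -9/2, -4, -3, -2, -1, 0 } → -639/128
edge 13 of 14 (blue): { -5, -639/128 | -319/64, -159/32, -79/16, -39/8, -19/4, -9/2, -4, -3, -2, -1, 0 } → -1277/256
edge 14 of 14 (blue): { -5, -639/128, -1277/256 | -319/64, -159/32, -79/16, -39/8, -19/4, -9/2, -4, -3, -2, -1, 0 } → -2553/512

-2553/512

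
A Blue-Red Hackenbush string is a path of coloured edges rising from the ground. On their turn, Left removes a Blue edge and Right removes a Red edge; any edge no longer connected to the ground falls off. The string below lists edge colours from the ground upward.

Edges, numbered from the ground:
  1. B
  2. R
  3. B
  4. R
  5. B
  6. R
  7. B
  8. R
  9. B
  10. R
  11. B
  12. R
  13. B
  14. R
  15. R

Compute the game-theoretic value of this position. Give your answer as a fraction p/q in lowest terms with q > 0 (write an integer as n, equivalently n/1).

Build v(s[:k]) for k = 1..15, string s = B R B R B R B R B R B R B R R.
edge 1 of 15 (B): { 0 | · } gives 1
edge 2 of 15 (R): { 0 | 1 } gives 1/2
edge 3 of 15 (B): { 0,1/2 | 1 } gives 3/4
edge 4 of 15 (R): { 0,1/2 | 3/4,1 } gives 5/8
edge 5 of 15 (B): { 0,1/2,5/8 | 3/4,1 } gives 11/16
edge 6 of 15 (R): { 0,1/2,5/8 | 11/16,3/4,1 } gives 21/32
edge 7 of 15 (B): { 0,1/2,5/8,21/32 | 11/16,3/4,1 } gives 43/64
edge 8 of 15 (R): { 0,1/2,5/8,21/32 | 43/64,11/16,3/4,1 } gives 85/128
edge 9 of 15 (B): { 0,1/2,5/8,21/32,85/128 | 43/64,11/16,3/4,1 } gives 171/256
edge 10 of 15 (R): { 0,1/2,5/8,21/32,85/128 | 171/256,43/64,11/16,3/4,1 } gives 341/512
edge 11 of 15 (B): { 0,1/2,5/8,21/32,85/128,341/512 | 171/256,43/64,11/16,3/4,1 } gives 683/1024
edge 12 of 15 (R): { 0,1/2,5/8,21/32,85/128,341/512 | 683/1024,171/256,43/64,11/16,3/4,1 } gives 1365/2048
edge 13 of 15 (B): { 0,1/2,5/8,21/32,85/128,341/512,1365/2048 | 683/1024,171/256,43/64,11/16,3/4,1 } gives 2731/4096
edge 14 of 15 (R): { 0,1/2,5/8,21/32,85/128,341/512,1365/2048 | 2731/4096,683/1024,171/256,43/64,11/16,3/4,1 } gives 5461/8192
edge 15 of 15 (R): { 0,1/2,5/8,21/32,85/128,341/512,1365/2048 | 5461/8192,2731/4096,683/1024,171/256,43/64,11/16,3/4,1 } gives 10921/16384

10921/16384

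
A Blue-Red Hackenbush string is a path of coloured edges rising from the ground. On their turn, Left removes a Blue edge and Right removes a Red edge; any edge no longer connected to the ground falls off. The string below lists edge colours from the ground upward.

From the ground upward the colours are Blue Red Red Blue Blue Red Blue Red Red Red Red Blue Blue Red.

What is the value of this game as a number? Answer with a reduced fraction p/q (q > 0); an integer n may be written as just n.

3341/8192

value_1 [B]  L=[0]  R=[(no moves)]  = 1
value_2 [BR]  L=[0]  R=[1]  = 1/2
value_3 [BRR]  L=[0]  R=[1/2; 1]  = 1/4
value_4 [BRRB]  L=[0; 1/4]  R=[1/2; 1]  = 3/8
value_5 [BRRBB]  L=[0; 1/4; 3/8]  R=[1/2; 1]  = 7/16
value_6 [BRRBBR]  L=[0; 1/4; 3/8]  R=[7/16; 1/2; 1]  = 13/32
value_7 [BRRBBRB]  L=[0; 1/4; 3/8; 13/32]  R=[7/16; 1/2; 1]  = 27/64
value_8 [BRRBBRBR]  L=[0; 1/4; 3/8; 13/32]  R=[27/64; 7/16; 1/2; 1]  = 53/128
value_9 [BRRBBRBRR]  L=[0; 1/4; 3/8; 13/32]  R=[53/128; 27/64; 7/16; 1/2; 1]  = 105/256
value_10 [BRRBBRBRRR]  L=[0; 1/4; 3/8; 13/32]  R=[105/256; 53/128; 27/64; 7/16; 1/2; 1]  = 209/512
value_11 [BRRBBRBRRRR]  L=[0; 1/4; 3/8; 13/32]  R=[209/512; 105/256; 53/128; 27/64; 7/16; 1/2; 1]  = 417/1024
value_12 [BRRBBRBRRRRB]  L=[0; 1/4; 3/8; 13/32; 417/1024]  R=[209/512; 105/256; 53/128; 27/64; 7/16; 1/2; 1]  = 835/2048
value_13 [BRRBBRBRRRRBB]  L=[0; 1/4; 3/8; 13/32; 417/1024; 835/2048]  R=[209/512; 105/256; 53/128; 27/64; 7/16; 1/2; 1]  = 1671/4096
value_14 [BRRBBRBRRRRBBR]  L=[0; 1/4; 3/8; 13/32; 417/1024; 835/2048]  R=[1671/4096; 209/512; 105/256; 53/128; 27/64; 7/16; 1/2; 1]  = 3341/8192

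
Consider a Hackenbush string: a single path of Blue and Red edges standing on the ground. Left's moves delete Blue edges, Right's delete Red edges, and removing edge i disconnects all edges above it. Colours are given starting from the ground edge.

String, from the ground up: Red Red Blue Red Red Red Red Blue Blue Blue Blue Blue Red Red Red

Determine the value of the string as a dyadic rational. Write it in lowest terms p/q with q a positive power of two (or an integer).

-15887/8192

R: Left { (no moves) }, Right { 0 } ⇒ simplest -1
RR: Left { (no moves) }, Right { -1, 0 } ⇒ simplest -2
RRB: Left { -2 }, Right { -1, 0 } ⇒ simplest -3/2
RRBR: Left { -2 }, Right { -3/2, -1, 0 } ⇒ simplest -7/4
RRBRR: Left { -2 }, Right { -7/4, -3/2, -1, 0 } ⇒ simplest -15/8
RRBRRR: Left { -2 }, Right { -15/8, -7/4, -3/2, -1, 0 } ⇒ simplest -31/16
RRBRRRR: Left { -2 }, Right { -31/16, -15/8, -7/4, -3/2, -1, 0 } ⇒ simplest -63/32
RRBRRRRB: Left { -2, -63/32 }, Right { -31/16, -15/8, -7/4, -3/2, -1, 0 } ⇒ simplest -125/64
RRBRRRRBB: Left { -2, -63/32, -125/64 }, Right { -31/16, -15/8, -7/4, -3/2, -1, 0 } ⇒ simplest -249/128
RRBRRRRBBB: Left { -2, -63/32, -125/64, -249/128 }, Right { -31/16, -15/8, -7/4, -3/2, -1, 0 } ⇒ simplest -497/256
RRBRRRRBBBB: Left { -2, -63/32, -125/64, -249/128, -497/256 }, Right { -31/16, -15/8, -7/4, -3/2, -1, 0 } ⇒ simplest -993/512
RRBRRRRBBBBB: Left { -2, -63/32, -125/64, -249/128, -497/256, -993/512 }, Right { -31/16, -15/8, -7/4, -3/2, -1, 0 } ⇒ simplest -1985/1024
RRBRRRRBBBBBR: Left { -2, -63/32, -125/64, -249/128, -497/256, -993/512 }, Right { -1985/1024, -31/16, -15/8, -7/4, -3/2, -1, 0 } ⇒ simplest -3971/2048
RRBRRRRBBBBBRR: Left { -2, -63/32, -125/64, -249/128, -497/256, -993/512 }, Right { -3971/2048, -1985/1024, -31/16, -15/8, -7/4, -3/2, -1, 0 } ⇒ simplest -7943/4096
RRBRRRRBBBBBRRR: Left { -2, -63/32, -125/64, -249/128, -497/256, -993/512 }, Right { -7943/4096, -3971/2048, -1985/1024, -31/16, -15/8, -7/4, -3/2, -1, 0 } ⇒ simplest -15887/8192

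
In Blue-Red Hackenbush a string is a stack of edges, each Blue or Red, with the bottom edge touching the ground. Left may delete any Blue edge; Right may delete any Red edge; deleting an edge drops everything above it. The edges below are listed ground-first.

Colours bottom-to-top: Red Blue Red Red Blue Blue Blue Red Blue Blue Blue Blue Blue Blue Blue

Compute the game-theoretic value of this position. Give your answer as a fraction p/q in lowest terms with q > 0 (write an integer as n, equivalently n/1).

-12545/16384

edge 1 of 15 (Red): { — | 0 } -> -1
edge 2 of 15 (Blue): { -1 | 0 } -> -1/2
edge 3 of 15 (Red): { -1 | -1/2, 0 } -> -3/4
edge 4 of 15 (Red): { -1 | -3/4, -1/2, 0 } -> -7/8
edge 5 of 15 (Blue): { -1, -7/8 | -3/4, -1/2, 0 } -> -13/16
edge 6 of 15 (Blue): { -1, -7/8, -13/16 | -3/4, -1/2, 0 } -> -25/32
edge 7 of 15 (Blue): { -1, -7/8, -13/16, -25/32 | -3/4, -1/2, 0 } -> -49/64
edge 8 of 15 (Red): { -1, -7/8, -13/16, -25/32 | -49/64, -3/4, -1/2, 0 } -> -99/128
edge 9 of 15 (Blue): { -1, -7/8, -13/16, -25/32, -99/128 | -49/64, -3/4, -1/2, 0 } -> -197/256
edge 10 of 15 (Blue): { -1, -7/8, -13/16, -25/32, -99/128, -197/256 | -49/64, -3/4, -1/2, 0 } -> -393/512
edge 11 of 15 (Blue): { -1, -7/8, -13/16, -25/32, -99/128, -197/256, -393/512 | -49/64, -3/4, -1/2, 0 } -> -785/1024
edge 12 of 15 (Blue): { -1, -7/8, -13/16, -25/32, -99/128, -197/256, -393/512, -785/1024 | -49/64, -3/4, -1/2, 0 } -> -1569/2048
edge 13 of 15 (Blue): { -1, -7/8, -13/16, -25/32, -99/128, -197/256, -393/512, -785/1024, -1569/2048 | -49/64, -3/4, -1/2, 0 } -> -3137/4096
edge 14 of 15 (Blue): { -1, -7/8, -13/16, -25/32, -99/128, -197/256, -393/512, -785/1024, -1569/2048, -3137/4096 | -49/64, -3/4, -1/2, 0 } -> -6273/8192
edge 15 of 15 (Blue): { -1, -7/8, -13/16, -25/32, -99/128, -197/256, -393/512, -785/1024, -1569/2048, -3137/4096, -6273/8192 | -49/64, -3/4, -1/2, 0 } -> -12545/16384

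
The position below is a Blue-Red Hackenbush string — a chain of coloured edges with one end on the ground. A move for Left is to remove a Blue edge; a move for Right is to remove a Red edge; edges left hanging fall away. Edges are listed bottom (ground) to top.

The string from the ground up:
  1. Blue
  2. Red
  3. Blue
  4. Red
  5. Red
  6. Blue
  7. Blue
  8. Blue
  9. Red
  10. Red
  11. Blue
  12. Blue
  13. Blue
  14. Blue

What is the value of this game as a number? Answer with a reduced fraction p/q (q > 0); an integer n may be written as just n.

value(B) = { 0 | (no moves) } — 1
value(BR) = { 0 | 1 } — 1/2
value(BRB) = { 0 1/2 | 1 } — 3/4
value(BRBR) = { 0 1/2 | 3/4 1 } — 5/8
value(BRBRR) = { 0 1/2 | 5/8 3/4 1 } — 9/16
value(BRBRRB) = { 0 1/2 9/16 | 5/8 3/4 1 } — 19/32
value(BRBRRBB) = { 0 1/2 9/16 19/32 | 5/8 3/4 1 } — 39/64
value(BRBRRBBB) = { 0 1/2 9/16 19/32 39/64 | 5/8 3/4 1 } — 79/128
value(BRBRRBBBR) = { 0 1/2 9/16 19/32 39/64 | 79/128 5/8 3/4 1 } — 157/256
value(BRBRRBBBRR) = { 0 1/2 9/16 19/32 39/64 | 157/256 79/128 5/8 3/4 1 } — 313/512
value(BRBRRBBBRRB) = { 0 1/2 9/16 19/32 39/64 313/512 | 157/256 79/128 5/8 3/4 1 } — 627/1024
value(BRBRRBBBRRBB) = { 0 1/2 9/16 19/32 39/64 313/512 627/1024 | 157/256 79/128 5/8 3/4 1 } — 1255/2048
value(BRBRRBBBRRBBB) = { 0 1/2 9/16 19/32 39/64 313/512 627/1024 1255/2048 | 157/256 79/128 5/8 3/4 1 } — 2511/4096
value(BRBRRBBBRRBBBB) = { 0 1/2 9/16 19/32 39/64 313/512 627/1024 1255/2048 2511/4096 | 157/256 79/128 5/8 3/4 1 } — 5023/8192

5023/8192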